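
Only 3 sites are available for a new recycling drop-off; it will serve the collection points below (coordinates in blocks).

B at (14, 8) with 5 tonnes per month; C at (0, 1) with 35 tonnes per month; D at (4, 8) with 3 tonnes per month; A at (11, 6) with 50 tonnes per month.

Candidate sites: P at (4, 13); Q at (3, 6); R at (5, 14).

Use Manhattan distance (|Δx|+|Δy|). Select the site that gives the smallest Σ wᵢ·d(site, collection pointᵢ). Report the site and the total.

Total weighted distance at each candidate:
  P (4, 13): total = 1350
  Q (3, 6): total = 754
  R (5, 14): total = 1426
Minimum is at Q with total 754 blocks.

Q, total 754 blocks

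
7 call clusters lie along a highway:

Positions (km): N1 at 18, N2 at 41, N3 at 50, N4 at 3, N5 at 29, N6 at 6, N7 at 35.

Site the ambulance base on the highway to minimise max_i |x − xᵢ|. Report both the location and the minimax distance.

location 26.5, max distance 23.5

The 1-center on a line is the midpoint of the two extreme points: leftmost at 3, rightmost at 50.
Optimal location = (3 + 50)/2 = 26.5; maximum distance = (50 − 3)/2 = 23.5.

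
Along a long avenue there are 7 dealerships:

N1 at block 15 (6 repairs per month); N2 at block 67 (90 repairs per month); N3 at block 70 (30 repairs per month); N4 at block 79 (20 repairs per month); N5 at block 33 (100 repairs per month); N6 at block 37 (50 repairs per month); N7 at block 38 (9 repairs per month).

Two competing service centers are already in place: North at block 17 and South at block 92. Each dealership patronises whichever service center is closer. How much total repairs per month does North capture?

The indifferent point is the midpoint (17+92)/2 = 54.5; dealerships left of it (closer to North at 17) go to North, those right go to South.
  N1 at 15 (w=6) → North
  N5 at 33 (w=100) → North
  N6 at 37 (w=50) → North
  N7 at 38 (w=9) → North
  N2 at 67 (w=90) → South
  N3 at 70 (w=30) → South
  N4 at 79 (w=20) → South
North captures 165; South captures 140.

165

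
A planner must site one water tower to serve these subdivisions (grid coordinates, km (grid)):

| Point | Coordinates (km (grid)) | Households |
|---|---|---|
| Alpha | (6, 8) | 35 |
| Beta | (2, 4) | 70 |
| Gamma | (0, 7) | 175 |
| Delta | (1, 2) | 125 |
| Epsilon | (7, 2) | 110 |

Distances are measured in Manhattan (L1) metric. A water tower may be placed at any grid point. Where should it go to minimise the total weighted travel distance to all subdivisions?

(1, 4)

Manhattan distance separates: Σwᵢ(|x−xᵢ|+|y−yᵢ|) = Σwᵢ|x−xᵢ| + Σwᵢ|y−yᵢ|, so x and y are optimised independently as 1-D weighted medians.
Total weight W = 515; half = 257.5.
x-coordinate, sorted with cumulative weight:
  x=0 (Gamma, w=175) cum 175
  x=1 (Delta, w=125) cum 300  ← median
  x=2 (Beta, w=70) cum 370
  x=6 (Alpha, w=35) cum 405
  x=7 (Epsilon, w=110) cum 515
⇒ x* = 1
y-coordinate, sorted with cumulative weight:
  y=2 (Delta, w=125) cum 125
  y=2 (Epsilon, w=110) cum 235
  y=4 (Beta, w=70) cum 305  ← median
  y=7 (Gamma, w=175) cum 480
  y=8 (Alpha, w=35) cum 515
⇒ y* = 4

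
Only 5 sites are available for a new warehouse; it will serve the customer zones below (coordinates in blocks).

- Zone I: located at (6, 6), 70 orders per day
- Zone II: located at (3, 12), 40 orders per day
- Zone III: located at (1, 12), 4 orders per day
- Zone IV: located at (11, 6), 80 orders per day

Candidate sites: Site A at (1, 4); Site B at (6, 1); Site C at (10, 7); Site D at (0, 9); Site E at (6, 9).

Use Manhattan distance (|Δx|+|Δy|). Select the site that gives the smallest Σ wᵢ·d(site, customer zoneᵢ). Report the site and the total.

Site C, total 1046 blocks

Total weighted distance at each candidate:
  Site A (1, 4): total = 1882
  Site B (6, 1): total = 1774
  Site C (10, 7): total = 1046
  Site D (0, 9): total = 2006
  Site E (6, 9): total = 1122
Minimum is at Site C with total 1046 blocks.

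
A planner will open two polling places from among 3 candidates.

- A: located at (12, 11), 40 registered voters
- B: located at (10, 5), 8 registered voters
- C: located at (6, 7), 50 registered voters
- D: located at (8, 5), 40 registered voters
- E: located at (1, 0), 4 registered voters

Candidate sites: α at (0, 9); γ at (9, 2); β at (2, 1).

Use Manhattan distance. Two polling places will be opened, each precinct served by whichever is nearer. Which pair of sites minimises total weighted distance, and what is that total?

Evaluate every pair (each demand assigned to the nearer of the two):
  {γ, β}: total = 1080
  {α, γ}: total = 1112
  {α, β}: total = 1464
Best pair: {γ, β} with total 1080.

{γ, β}, total 1080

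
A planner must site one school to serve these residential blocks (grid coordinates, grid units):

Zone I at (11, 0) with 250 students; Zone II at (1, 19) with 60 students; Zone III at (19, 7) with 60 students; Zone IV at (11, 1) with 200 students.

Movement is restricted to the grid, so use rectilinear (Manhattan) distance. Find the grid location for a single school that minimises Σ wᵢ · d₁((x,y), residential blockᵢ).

Manhattan distance separates: Σwᵢ(|x−xᵢ|+|y−yᵢ|) = Σwᵢ|x−xᵢ| + Σwᵢ|y−yᵢ|, so x and y are optimised independently as 1-D weighted medians.
Total weight W = 570; half = 285.
x-coordinate, sorted with cumulative weight:
  x=1 (Zone II, w=60) cum 60
  x=11 (Zone I, w=250) cum 310  ← median
  x=11 (Zone IV, w=200) cum 510
  x=19 (Zone III, w=60) cum 570
⇒ x* = 11
y-coordinate, sorted with cumulative weight:
  y=0 (Zone I, w=250) cum 250
  y=1 (Zone IV, w=200) cum 450  ← median
  y=7 (Zone III, w=60) cum 510
  y=19 (Zone II, w=60) cum 570
⇒ y* = 1

(11, 1)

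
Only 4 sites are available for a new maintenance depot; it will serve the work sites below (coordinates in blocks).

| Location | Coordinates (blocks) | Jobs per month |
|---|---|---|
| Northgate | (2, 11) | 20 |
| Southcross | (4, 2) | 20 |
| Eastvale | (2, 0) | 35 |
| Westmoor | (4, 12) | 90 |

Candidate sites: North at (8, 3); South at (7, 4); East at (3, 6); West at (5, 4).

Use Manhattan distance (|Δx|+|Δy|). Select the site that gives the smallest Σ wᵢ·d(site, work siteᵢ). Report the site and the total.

East, total 1095 blocks

Total weighted distance at each candidate:
  North (8, 3): total = 1865
  South (7, 4): total = 1645
  East (3, 6): total = 1095
  West (5, 4): total = 1315
Minimum is at East with total 1095 blocks.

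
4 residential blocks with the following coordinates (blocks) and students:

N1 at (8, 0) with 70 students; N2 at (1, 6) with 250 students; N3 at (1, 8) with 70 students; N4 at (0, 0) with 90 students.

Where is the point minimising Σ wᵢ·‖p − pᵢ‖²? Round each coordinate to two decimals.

(1.83, 4.29)

The minimiser of Σwᵢ‖p−pᵢ‖² is the weighted centroid p* = (Σwᵢpᵢ)/(Σwᵢ).
Σwᵢ = 480.
Σwᵢxᵢ = 70·8 + 250·1 + 70·1 + 90·0 = 880.
Σwᵢyᵢ = 70·0 + 250·6 + 70·8 + 90·0 = 2060.
x* = 880/480 = 1.83, y* = 2060/480 = 4.29.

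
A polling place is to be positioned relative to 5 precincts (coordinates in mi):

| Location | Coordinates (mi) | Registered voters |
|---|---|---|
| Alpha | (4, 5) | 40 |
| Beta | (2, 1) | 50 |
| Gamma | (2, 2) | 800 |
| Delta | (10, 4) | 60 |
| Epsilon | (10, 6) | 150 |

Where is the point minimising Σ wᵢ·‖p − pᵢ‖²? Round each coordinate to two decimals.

(3.60, 2.72)

The minimiser of Σwᵢ‖p−pᵢ‖² is the weighted centroid p* = (Σwᵢpᵢ)/(Σwᵢ).
Σwᵢ = 1100.
Σwᵢxᵢ = 40·4 + 50·2 + 800·2 + 60·10 + 150·10 = 3960.
Σwᵢyᵢ = 40·5 + 50·1 + 800·2 + 60·4 + 150·6 = 2990.
x* = 3960/1100 = 3.60, y* = 2990/1100 = 2.72.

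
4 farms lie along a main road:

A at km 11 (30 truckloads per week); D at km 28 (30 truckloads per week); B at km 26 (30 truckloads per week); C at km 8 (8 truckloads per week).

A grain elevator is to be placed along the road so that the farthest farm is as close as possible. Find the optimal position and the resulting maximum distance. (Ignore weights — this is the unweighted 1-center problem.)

location 18, max distance 10

The 1-center on a line is the midpoint of the two extreme points: leftmost at 8, rightmost at 28.
Optimal location = (8 + 28)/2 = 18; maximum distance = (28 − 8)/2 = 10.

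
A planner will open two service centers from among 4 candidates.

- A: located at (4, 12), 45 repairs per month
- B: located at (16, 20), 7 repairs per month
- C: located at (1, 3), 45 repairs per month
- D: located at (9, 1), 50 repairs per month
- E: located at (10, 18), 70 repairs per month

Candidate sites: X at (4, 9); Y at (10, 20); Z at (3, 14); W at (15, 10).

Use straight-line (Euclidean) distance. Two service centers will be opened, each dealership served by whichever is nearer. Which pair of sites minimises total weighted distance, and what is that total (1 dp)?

{X, Y}, total 1090.6

Evaluate every pair (each demand assigned to the nearer of the two):
  {X, Y}: total = 1090.6
  {Y, Z}: total = 1501.6
  {X, Z}: total = 1538.8
  {X, W}: total = 1639.3
  {Z, W}: total = 1779.3
  {Y, W}: total = 1877.2
Best pair: {X, Y} with total 1090.6.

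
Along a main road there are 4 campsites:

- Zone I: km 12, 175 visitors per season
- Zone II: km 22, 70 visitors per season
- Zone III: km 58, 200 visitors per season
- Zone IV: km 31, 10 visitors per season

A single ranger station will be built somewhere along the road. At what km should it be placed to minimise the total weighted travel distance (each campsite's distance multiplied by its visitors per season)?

For a sum of weighted absolute distances on a line, the optimum is the weighted median (not the mean). Total weight W = 455; half-weight = 227.5.
Sort by position and accumulate weight:
  km 12 (Zone I, w=175) → cum 175
  km 22 (Zone II, w=70) → cum 245  ≥ 227.5 → median here
  km 31 (Zone IV, w=10) → cum 255
  km 58 (Zone III, w=200) → cum 455
Optimal location: km 22.

x = 22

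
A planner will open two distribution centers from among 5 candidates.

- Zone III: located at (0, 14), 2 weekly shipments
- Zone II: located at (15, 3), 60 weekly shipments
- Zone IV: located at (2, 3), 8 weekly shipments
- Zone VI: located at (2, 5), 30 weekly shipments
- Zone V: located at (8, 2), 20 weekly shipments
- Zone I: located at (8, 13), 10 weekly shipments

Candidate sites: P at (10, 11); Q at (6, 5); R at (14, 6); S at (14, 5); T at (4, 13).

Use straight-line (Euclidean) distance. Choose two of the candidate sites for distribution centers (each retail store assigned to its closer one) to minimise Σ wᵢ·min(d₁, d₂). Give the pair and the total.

{Q, S}, total 466.1

Evaluate every pair (each demand assigned to the nearer of the two):
  {Q, S}: total = 466.1
  {Q, R}: total = 521.7
  {S, T}: total = 645.5
  {P, S}: total = 708.0
  {R, T}: total = 711.2
  {P, R}: total = 773.6
  {Q, T}: total = 829.3
  {P, Q}: total = 830.2
  {R, S}: total = 850.1
  {P, T}: total = 1115.9
Best pair: {Q, S} with total 466.1.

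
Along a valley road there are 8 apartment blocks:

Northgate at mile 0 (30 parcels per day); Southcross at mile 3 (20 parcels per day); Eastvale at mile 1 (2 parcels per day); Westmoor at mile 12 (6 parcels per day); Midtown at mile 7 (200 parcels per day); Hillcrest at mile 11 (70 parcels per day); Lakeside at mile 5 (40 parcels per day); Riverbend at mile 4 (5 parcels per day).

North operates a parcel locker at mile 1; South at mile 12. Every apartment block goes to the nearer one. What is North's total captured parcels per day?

97

The indifferent point is the midpoint (1+12)/2 = 6.5; apartment blocks left of it (closer to North at 1) go to North, those right go to South.
  Northgate at 0 (w=30) → North
  Eastvale at 1 (w=2) → North
  Southcross at 3 (w=20) → North
  Riverbend at 4 (w=5) → North
  Lakeside at 5 (w=40) → North
  Midtown at 7 (w=200) → South
  Hillcrest at 11 (w=70) → South
  Westmoor at 12 (w=6) → South
North captures 97; South captures 276.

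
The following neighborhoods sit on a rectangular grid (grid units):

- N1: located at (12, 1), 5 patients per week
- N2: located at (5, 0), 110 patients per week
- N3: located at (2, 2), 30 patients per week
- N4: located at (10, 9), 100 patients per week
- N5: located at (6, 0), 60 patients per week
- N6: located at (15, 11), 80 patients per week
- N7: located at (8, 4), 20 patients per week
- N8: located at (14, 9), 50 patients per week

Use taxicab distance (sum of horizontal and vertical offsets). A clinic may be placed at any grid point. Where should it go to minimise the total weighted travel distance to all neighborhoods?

(10, 9)

Manhattan distance separates: Σwᵢ(|x−xᵢ|+|y−yᵢ|) = Σwᵢ|x−xᵢ| + Σwᵢ|y−yᵢ|, so x and y are optimised independently as 1-D weighted medians.
Total weight W = 455; half = 227.5.
x-coordinate, sorted with cumulative weight:
  x=2 (N3, w=30) cum 30
  x=5 (N2, w=110) cum 140
  x=6 (N5, w=60) cum 200
  x=8 (N7, w=20) cum 220
  x=10 (N4, w=100) cum 320  ← median
  x=12 (N1, w=5) cum 325
  x=14 (N8, w=50) cum 375
  x=15 (N6, w=80) cum 455
⇒ x* = 10
y-coordinate, sorted with cumulative weight:
  y=0 (N2, w=110) cum 110
  y=0 (N5, w=60) cum 170
  y=1 (N1, w=5) cum 175
  y=2 (N3, w=30) cum 205
  y=4 (N7, w=20) cum 225
  y=9 (N4, w=100) cum 325  ← median
  y=9 (N8, w=50) cum 375
  y=11 (N6, w=80) cum 455
⇒ y* = 9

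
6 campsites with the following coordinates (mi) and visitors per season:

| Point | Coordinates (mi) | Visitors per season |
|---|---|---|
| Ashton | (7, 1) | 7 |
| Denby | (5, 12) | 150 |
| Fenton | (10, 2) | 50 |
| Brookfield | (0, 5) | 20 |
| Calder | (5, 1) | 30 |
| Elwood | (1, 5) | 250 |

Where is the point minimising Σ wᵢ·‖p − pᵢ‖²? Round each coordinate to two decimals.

The minimiser of Σwᵢ‖p−pᵢ‖² is the weighted centroid p* = (Σwᵢpᵢ)/(Σwᵢ).
Σwᵢ = 507.
Σwᵢxᵢ = 7·7 + 150·5 + 50·10 + 20·0 + 30·5 + 250·1 = 1699.
Σwᵢyᵢ = 7·1 + 150·12 + 50·2 + 20·5 + 30·1 + 250·5 = 3287.
x* = 1699/507 = 3.35, y* = 3287/507 = 6.48.

(3.35, 6.48)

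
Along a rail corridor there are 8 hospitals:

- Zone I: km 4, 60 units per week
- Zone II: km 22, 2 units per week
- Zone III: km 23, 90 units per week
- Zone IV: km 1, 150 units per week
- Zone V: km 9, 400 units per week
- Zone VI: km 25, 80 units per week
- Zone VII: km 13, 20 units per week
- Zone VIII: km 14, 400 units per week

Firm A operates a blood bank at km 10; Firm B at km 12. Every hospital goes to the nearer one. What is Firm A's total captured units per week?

The indifferent point is the midpoint (10+12)/2 = 11; hospitals left of it (closer to Firm A at 10) go to Firm A, those right go to Firm B.
  Zone IV at 1 (w=150) → Firm A
  Zone I at 4 (w=60) → Firm A
  Zone V at 9 (w=400) → Firm A
  Zone VII at 13 (w=20) → Firm B
  Zone VIII at 14 (w=400) → Firm B
  Zone II at 22 (w=2) → Firm B
  Zone III at 23 (w=90) → Firm B
  Zone VI at 25 (w=80) → Firm B
Firm A captures 610; Firm B captures 592.

610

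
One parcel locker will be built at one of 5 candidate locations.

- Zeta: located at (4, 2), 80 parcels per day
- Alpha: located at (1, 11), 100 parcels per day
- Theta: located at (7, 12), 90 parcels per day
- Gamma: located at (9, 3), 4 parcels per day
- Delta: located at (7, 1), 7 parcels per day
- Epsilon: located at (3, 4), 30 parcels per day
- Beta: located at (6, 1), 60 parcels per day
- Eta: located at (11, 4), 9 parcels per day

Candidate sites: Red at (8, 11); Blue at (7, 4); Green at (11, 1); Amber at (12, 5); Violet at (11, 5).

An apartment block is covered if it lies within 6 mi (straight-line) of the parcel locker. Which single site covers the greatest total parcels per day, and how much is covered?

Coverage radius r = 6 mi; a point is covered iff (Δx)²+(Δy)² ≤ 6² = 36.
  Red (8, 11): covers {Theta} → 90
  Blue (7, 4): covers {Zeta, Gamma, Delta, Epsilon, Beta, Eta} → 190
  Green (11, 1): covers {Gamma, Delta, Beta, Eta} → 80
  Amber (12, 5): covers {Gamma, Eta} → 13
  Violet (11, 5): covers {Gamma, Delta, Eta} → 20
Maximum coverage at Blue: 190 parcels per day.

Blue, covering 190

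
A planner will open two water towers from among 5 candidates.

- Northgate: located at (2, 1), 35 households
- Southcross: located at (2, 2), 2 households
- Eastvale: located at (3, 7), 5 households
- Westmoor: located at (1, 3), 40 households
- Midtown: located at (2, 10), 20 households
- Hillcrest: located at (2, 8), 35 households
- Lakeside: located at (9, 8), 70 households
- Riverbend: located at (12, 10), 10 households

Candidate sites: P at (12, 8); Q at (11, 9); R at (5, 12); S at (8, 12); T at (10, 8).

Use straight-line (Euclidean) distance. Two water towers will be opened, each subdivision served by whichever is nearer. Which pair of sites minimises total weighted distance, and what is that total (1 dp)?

Evaluate every pair (each demand assigned to the nearer of the two):
  {R, T}: total = 1158.3
  {Q, R}: total = 1258.6
  {S, T}: total = 1316.4
  {P, R}: total = 1317.9
  {Q, T}: total = 1368.3
  {P, T}: total = 1374.2
  {R, S}: total = 1421.3
  {Q, S}: total = 1485.2
  {P, S}: total = 1550.9
  {P, Q}: total = 1620.7
Best pair: {R, T} with total 1158.3.

{R, T}, total 1158.3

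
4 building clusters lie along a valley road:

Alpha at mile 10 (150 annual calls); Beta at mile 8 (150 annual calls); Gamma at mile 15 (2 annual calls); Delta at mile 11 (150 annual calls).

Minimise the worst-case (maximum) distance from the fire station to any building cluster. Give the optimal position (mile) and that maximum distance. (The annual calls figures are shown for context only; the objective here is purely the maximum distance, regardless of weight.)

The 1-center on a line is the midpoint of the two extreme points: leftmost at 8, rightmost at 15.
Optimal location = (8 + 15)/2 = 11.5; maximum distance = (15 − 8)/2 = 3.5.

location 11.5, max distance 3.5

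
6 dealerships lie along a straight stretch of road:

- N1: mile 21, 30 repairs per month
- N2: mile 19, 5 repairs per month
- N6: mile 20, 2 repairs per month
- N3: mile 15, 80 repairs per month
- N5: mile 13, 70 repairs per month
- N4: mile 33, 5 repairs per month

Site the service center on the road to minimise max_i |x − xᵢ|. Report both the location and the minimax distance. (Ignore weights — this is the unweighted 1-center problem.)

The 1-center on a line is the midpoint of the two extreme points: leftmost at 13, rightmost at 33.
Optimal location = (13 + 33)/2 = 23; maximum distance = (33 − 13)/2 = 10.

location 23, max distance 10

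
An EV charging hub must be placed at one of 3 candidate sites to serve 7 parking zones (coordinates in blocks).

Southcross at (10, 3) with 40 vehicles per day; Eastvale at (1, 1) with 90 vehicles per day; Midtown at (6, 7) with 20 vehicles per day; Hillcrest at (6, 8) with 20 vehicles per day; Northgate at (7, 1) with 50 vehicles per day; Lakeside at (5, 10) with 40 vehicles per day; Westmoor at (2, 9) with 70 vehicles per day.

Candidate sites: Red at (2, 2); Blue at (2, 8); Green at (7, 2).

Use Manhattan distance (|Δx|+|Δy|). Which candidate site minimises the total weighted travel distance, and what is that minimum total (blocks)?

Red, total 2150 blocks

Total weighted distance at each candidate:
  Red (2, 2): total = 2150
  Blue (2, 8): total = 2290
  Green (7, 2): total = 2340
Minimum is at Red with total 2150 blocks.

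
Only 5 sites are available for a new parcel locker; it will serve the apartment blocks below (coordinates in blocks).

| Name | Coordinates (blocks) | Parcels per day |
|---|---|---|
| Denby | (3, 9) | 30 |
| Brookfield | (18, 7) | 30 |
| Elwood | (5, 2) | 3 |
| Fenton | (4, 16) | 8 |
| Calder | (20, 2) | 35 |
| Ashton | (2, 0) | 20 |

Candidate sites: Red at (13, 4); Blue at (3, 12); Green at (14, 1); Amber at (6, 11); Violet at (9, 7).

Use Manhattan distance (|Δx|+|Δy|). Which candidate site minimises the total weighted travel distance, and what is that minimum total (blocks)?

Violet, total 1489 blocks

Total weighted distance at each candidate:
  Red (13, 4): total = 1503
  Blue (3, 12): total = 1971
  Green (14, 1): total = 1605
  Amber (6, 11): total = 1821
  Violet (9, 7): total = 1489
Minimum is at Violet with total 1489 blocks.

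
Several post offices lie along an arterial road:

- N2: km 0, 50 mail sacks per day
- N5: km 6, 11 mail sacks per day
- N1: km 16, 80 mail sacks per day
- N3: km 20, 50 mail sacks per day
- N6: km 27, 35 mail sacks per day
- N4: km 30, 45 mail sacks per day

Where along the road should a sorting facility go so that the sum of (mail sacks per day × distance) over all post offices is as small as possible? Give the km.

For a sum of weighted absolute distances on a line, the optimum is the weighted median (not the mean). Total weight W = 271; half-weight = 135.5.
Sort by position and accumulate weight:
  km 0 (N2, w=50) → cum 50
  km 6 (N5, w=11) → cum 61
  km 16 (N1, w=80) → cum 141  ≥ 135.5 → median here
  km 20 (N3, w=50) → cum 191
  km 27 (N6, w=35) → cum 226
  km 30 (N4, w=45) → cum 271
Optimal location: km 16.

x = 16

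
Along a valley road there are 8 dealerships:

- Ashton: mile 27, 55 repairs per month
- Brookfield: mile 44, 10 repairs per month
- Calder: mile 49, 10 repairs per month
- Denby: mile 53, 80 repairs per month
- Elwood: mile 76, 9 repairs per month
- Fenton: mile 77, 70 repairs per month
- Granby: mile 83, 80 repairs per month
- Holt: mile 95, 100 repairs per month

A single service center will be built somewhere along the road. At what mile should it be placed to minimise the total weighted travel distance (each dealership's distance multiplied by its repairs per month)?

x = 77

For a sum of weighted absolute distances on a line, the optimum is the weighted median (not the mean). Total weight W = 414; half-weight = 207.
Sort by position and accumulate weight:
  mile 27 (Ashton, w=55) → cum 55
  mile 44 (Brookfield, w=10) → cum 65
  mile 49 (Calder, w=10) → cum 75
  mile 53 (Denby, w=80) → cum 155
  mile 76 (Elwood, w=9) → cum 164
  mile 77 (Fenton, w=70) → cum 234  ≥ 207 → median here
  mile 83 (Granby, w=80) → cum 314
  mile 95 (Holt, w=100) → cum 414
Optimal location: mile 77.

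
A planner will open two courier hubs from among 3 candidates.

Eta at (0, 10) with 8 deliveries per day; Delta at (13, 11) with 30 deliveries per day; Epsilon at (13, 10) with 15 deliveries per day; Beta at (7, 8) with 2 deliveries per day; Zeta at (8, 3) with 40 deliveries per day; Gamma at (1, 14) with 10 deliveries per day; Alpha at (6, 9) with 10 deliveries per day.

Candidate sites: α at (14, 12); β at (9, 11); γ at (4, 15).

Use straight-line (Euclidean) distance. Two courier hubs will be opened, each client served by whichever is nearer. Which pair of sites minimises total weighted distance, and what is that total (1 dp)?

{α, β}, total 599.6

Evaluate every pair (each demand assigned to the nearer of the two):
  {α, β}: total = 599.6
  {β, γ}: total = 630.5
  {α, γ}: total = 670.0
Best pair: {α, β} with total 599.6.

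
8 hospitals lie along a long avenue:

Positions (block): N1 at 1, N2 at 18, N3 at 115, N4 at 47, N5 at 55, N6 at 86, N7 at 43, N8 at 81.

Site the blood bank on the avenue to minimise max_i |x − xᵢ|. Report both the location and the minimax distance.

location 58, max distance 57

The 1-center on a line is the midpoint of the two extreme points: leftmost at 1, rightmost at 115.
Optimal location = (1 + 115)/2 = 58; maximum distance = (115 − 1)/2 = 57.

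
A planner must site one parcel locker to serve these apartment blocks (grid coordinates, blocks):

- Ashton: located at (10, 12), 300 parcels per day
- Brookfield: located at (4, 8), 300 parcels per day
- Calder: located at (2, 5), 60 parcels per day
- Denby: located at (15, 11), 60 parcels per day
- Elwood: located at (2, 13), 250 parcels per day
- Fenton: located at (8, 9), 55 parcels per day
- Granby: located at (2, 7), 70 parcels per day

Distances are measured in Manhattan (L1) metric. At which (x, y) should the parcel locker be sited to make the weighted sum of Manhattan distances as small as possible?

Manhattan distance separates: Σwᵢ(|x−xᵢ|+|y−yᵢ|) = Σwᵢ|x−xᵢ| + Σwᵢ|y−yᵢ|, so x and y are optimised independently as 1-D weighted medians.
Total weight W = 1095; half = 547.5.
x-coordinate, sorted with cumulative weight:
  x=2 (Calder, w=60) cum 60
  x=2 (Elwood, w=250) cum 310
  x=2 (Granby, w=70) cum 380
  x=4 (Brookfield, w=300) cum 680  ← median
  x=8 (Fenton, w=55) cum 735
  x=10 (Ashton, w=300) cum 1035
  x=15 (Denby, w=60) cum 1095
⇒ x* = 4
y-coordinate, sorted with cumulative weight:
  y=5 (Calder, w=60) cum 60
  y=7 (Granby, w=70) cum 130
  y=8 (Brookfield, w=300) cum 430
  y=9 (Fenton, w=55) cum 485
  y=11 (Denby, w=60) cum 545
  y=12 (Ashton, w=300) cum 845  ← median
  y=13 (Elwood, w=250) cum 1095
⇒ y* = 12

(4, 12)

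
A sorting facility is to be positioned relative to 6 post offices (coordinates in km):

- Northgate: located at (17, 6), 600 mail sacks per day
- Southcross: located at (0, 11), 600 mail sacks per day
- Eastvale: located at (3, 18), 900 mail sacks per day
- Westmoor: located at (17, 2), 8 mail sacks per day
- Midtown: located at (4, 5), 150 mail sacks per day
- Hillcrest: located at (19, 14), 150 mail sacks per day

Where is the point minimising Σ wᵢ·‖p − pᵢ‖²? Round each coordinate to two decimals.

(6.85, 12.15)

The minimiser of Σwᵢ‖p−pᵢ‖² is the weighted centroid p* = (Σwᵢpᵢ)/(Σwᵢ).
Σwᵢ = 2408.
Σwᵢxᵢ = 600·17 + 600·0 + 900·3 + 8·17 + 150·4 + 150·19 = 16486.
Σwᵢyᵢ = 600·6 + 600·11 + 900·18 + 8·2 + 150·5 + 150·14 = 29266.
x* = 16486/2408 = 6.85, y* = 29266/2408 = 12.15.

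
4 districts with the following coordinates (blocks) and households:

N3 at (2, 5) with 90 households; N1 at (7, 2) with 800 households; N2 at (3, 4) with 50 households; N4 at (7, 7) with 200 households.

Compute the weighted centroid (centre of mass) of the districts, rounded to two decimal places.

The minimiser of Σwᵢ‖p−pᵢ‖² is the weighted centroid p* = (Σwᵢpᵢ)/(Σwᵢ).
Σwᵢ = 1140.
Σwᵢxᵢ = 90·2 + 800·7 + 50·3 + 200·7 = 7330.
Σwᵢyᵢ = 90·5 + 800·2 + 50·4 + 200·7 = 3650.
x* = 7330/1140 = 6.43, y* = 3650/1140 = 3.20.

(6.43, 3.20)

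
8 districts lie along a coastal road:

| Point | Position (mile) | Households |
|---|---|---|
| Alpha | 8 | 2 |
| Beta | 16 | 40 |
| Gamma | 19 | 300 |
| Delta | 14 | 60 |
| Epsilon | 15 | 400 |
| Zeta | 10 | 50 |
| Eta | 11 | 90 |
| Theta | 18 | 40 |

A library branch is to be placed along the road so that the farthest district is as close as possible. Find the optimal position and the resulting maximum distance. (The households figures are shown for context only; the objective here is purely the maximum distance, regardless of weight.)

location 13.5, max distance 5.5

The 1-center on a line is the midpoint of the two extreme points: leftmost at 8, rightmost at 19.
Optimal location = (8 + 19)/2 = 13.5; maximum distance = (19 − 8)/2 = 5.5.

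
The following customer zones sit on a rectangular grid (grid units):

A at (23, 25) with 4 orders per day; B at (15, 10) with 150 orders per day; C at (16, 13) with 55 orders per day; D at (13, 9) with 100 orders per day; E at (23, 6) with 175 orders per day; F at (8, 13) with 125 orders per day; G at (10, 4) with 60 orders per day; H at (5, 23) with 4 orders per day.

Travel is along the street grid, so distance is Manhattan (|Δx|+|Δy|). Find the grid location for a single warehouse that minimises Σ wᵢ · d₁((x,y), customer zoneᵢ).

(15, 10)

Manhattan distance separates: Σwᵢ(|x−xᵢ|+|y−yᵢ|) = Σwᵢ|x−xᵢ| + Σwᵢ|y−yᵢ|, so x and y are optimised independently as 1-D weighted medians.
Total weight W = 673; half = 336.5.
x-coordinate, sorted with cumulative weight:
  x=5 (H, w=4) cum 4
  x=8 (F, w=125) cum 129
  x=10 (G, w=60) cum 189
  x=13 (D, w=100) cum 289
  x=15 (B, w=150) cum 439  ← median
  x=16 (C, w=55) cum 494
  x=23 (A, w=4) cum 498
  x=23 (E, w=175) cum 673
⇒ x* = 15
y-coordinate, sorted with cumulative weight:
  y=4 (G, w=60) cum 60
  y=6 (E, w=175) cum 235
  y=9 (D, w=100) cum 335
  y=10 (B, w=150) cum 485  ← median
  y=13 (C, w=55) cum 540
  y=13 (F, w=125) cum 665
  y=23 (H, w=4) cum 669
  y=25 (A, w=4) cum 673
⇒ y* = 10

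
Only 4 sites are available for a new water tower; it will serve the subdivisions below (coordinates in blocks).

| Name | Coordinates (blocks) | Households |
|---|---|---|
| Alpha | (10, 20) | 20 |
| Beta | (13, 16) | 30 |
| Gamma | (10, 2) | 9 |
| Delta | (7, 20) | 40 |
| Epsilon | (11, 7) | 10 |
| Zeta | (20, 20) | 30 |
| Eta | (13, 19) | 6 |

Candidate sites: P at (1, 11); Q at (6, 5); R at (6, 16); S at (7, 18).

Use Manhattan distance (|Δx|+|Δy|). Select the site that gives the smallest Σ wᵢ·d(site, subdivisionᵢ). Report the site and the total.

S, total 1233 blocks

Total weighted distance at each candidate:
  P (1, 11): total = 2732
  Q (6, 5): total = 2689
  R (6, 16): total = 1472
  S (7, 18): total = 1233
Minimum is at S with total 1233 blocks.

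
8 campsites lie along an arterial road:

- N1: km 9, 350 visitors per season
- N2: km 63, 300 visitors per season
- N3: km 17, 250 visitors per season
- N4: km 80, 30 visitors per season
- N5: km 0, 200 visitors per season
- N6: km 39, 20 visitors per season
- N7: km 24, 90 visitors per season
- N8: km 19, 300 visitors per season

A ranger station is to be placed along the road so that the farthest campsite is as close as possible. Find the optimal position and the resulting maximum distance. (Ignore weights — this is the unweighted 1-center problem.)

The 1-center on a line is the midpoint of the two extreme points: leftmost at 0, rightmost at 80.
Optimal location = (0 + 80)/2 = 40; maximum distance = (80 − 0)/2 = 40.

location 40, max distance 40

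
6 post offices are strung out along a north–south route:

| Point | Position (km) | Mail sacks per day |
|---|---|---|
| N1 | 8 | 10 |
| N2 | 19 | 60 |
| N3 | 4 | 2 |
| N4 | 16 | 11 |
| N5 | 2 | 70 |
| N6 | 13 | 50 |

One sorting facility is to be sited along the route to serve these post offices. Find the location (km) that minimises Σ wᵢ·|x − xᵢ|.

x = 13

For a sum of weighted absolute distances on a line, the optimum is the weighted median (not the mean). Total weight W = 203; half-weight = 101.5.
Sort by position and accumulate weight:
  km 2 (N5, w=70) → cum 70
  km 4 (N3, w=2) → cum 72
  km 8 (N1, w=10) → cum 82
  km 13 (N6, w=50) → cum 132  ≥ 101.5 → median here
  km 16 (N4, w=11) → cum 143
  km 19 (N2, w=60) → cum 203
Optimal location: km 13.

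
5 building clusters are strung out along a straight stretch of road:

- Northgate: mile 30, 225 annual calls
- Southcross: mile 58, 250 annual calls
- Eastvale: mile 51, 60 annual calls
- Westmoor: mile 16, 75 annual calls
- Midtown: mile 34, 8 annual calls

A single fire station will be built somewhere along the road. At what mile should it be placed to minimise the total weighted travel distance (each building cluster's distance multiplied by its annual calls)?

x = 51

For a sum of weighted absolute distances on a line, the optimum is the weighted median (not the mean). Total weight W = 618; half-weight = 309.
Sort by position and accumulate weight:
  mile 16 (Westmoor, w=75) → cum 75
  mile 30 (Northgate, w=225) → cum 300
  mile 34 (Midtown, w=8) → cum 308
  mile 51 (Eastvale, w=60) → cum 368  ≥ 309 → median here
  mile 58 (Southcross, w=250) → cum 618
Optimal location: mile 51.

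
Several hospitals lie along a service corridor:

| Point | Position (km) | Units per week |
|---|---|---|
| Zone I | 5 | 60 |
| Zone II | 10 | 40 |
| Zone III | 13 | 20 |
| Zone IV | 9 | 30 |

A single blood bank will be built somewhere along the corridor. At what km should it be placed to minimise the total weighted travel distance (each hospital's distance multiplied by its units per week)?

x = 9

For a sum of weighted absolute distances on a line, the optimum is the weighted median (not the mean). Total weight W = 150; half-weight = 75.
Sort by position and accumulate weight:
  km 5 (Zone I, w=60) → cum 60
  km 9 (Zone IV, w=30) → cum 90  ≥ 75 → median here
  km 10 (Zone II, w=40) → cum 130
  km 13 (Zone III, w=20) → cum 150
Optimal location: km 9.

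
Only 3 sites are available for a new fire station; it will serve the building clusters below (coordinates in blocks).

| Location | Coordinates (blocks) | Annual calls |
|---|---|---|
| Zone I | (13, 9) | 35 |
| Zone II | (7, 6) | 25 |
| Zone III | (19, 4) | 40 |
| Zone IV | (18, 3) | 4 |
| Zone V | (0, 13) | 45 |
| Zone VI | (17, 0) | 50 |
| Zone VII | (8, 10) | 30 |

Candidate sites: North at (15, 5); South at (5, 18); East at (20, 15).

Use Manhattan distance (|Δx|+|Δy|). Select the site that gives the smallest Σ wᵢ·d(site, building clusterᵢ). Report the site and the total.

North, total 2400 blocks

Total weighted distance at each candidate:
  North (15, 5): total = 2400
  South (5, 18): total = 4457
  East (20, 15): total = 3941
Minimum is at North with total 2400 blocks.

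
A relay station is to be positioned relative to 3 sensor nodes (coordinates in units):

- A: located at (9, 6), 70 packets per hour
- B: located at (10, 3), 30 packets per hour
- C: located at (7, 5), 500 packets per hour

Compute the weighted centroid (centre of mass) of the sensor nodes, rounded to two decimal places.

(7.38, 5.02)

The minimiser of Σwᵢ‖p−pᵢ‖² is the weighted centroid p* = (Σwᵢpᵢ)/(Σwᵢ).
Σwᵢ = 600.
Σwᵢxᵢ = 70·9 + 30·10 + 500·7 = 4430.
Σwᵢyᵢ = 70·6 + 30·3 + 500·5 = 3010.
x* = 4430/600 = 7.38, y* = 3010/600 = 5.02.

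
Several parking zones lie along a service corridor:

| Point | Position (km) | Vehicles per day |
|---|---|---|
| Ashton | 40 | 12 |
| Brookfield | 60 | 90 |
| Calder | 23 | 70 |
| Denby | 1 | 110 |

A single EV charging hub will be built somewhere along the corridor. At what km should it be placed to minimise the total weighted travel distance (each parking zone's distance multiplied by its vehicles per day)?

x = 23

For a sum of weighted absolute distances on a line, the optimum is the weighted median (not the mean). Total weight W = 282; half-weight = 141.
Sort by position and accumulate weight:
  km 1 (Denby, w=110) → cum 110
  km 23 (Calder, w=70) → cum 180  ≥ 141 → median here
  km 40 (Ashton, w=12) → cum 192
  km 60 (Brookfield, w=90) → cum 282
Optimal location: km 23.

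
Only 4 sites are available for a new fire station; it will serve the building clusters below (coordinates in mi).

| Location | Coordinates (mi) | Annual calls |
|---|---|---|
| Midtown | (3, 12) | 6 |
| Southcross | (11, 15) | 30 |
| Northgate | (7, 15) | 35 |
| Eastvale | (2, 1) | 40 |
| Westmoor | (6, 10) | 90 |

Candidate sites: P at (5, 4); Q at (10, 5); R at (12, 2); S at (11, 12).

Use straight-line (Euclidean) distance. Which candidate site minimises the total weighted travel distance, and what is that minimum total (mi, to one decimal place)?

S, total 1366.2 mi

Total weighted distance at each candidate:
  P (5, 4): total = 1533.8
  Q (10, 5): total = 1660.4
  R (12, 2): total = 2261.4
  S (11, 12): total = 1366.2
Minimum is at S with total 1366.2 mi.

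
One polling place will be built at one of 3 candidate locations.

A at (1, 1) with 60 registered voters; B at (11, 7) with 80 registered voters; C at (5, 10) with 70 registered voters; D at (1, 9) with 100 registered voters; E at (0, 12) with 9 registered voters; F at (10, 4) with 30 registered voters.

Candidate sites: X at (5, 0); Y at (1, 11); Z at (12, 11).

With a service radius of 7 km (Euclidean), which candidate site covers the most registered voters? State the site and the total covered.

Y, covering 179

Coverage radius r = 7 km; a point is covered iff (Δx)²+(Δy)² ≤ 7² = 49.
  X (5, 0): covers {A, F} → 90
  Y (1, 11): covers {C, D, E} → 179
  Z (12, 11): covers {B} → 80
Maximum coverage at Y: 179 registered voters.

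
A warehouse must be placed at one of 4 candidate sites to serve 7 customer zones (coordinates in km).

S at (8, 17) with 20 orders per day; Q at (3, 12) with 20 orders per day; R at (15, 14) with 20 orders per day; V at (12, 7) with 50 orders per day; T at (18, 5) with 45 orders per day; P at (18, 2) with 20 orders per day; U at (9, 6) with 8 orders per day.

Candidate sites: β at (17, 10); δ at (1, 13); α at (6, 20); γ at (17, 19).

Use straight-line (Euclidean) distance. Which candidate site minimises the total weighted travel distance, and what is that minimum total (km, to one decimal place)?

β, total 1354.1 km

Total weighted distance at each candidate:
  β (17, 10): total = 1354.1
  δ (1, 13): total = 2448.7
  α (6, 20): total = 2586.8
  γ (17, 19): total = 2349.5
Minimum is at β with total 1354.1 km.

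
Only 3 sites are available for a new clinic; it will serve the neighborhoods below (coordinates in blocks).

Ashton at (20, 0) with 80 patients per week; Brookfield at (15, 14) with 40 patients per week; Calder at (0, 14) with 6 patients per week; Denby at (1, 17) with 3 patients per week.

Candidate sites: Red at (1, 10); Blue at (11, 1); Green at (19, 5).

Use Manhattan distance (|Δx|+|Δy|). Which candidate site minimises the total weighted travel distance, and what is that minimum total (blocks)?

Total weighted distance at each candidate:
  Red (1, 10): total = 3091
  Blue (11, 1): total = 1702
  Green (19, 5): total = 1258
Minimum is at Green with total 1258 blocks.

Green, total 1258 blocks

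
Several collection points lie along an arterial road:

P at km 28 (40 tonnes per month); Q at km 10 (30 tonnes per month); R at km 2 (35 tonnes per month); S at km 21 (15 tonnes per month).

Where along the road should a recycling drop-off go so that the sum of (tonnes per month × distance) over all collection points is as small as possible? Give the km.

For a sum of weighted absolute distances on a line, the optimum is the weighted median (not the mean). Total weight W = 120; half-weight = 60.
Sort by position and accumulate weight:
  km 2 (R, w=35) → cum 35
  km 10 (Q, w=30) → cum 65  ≥ 60 → median here
  km 21 (S, w=15) → cum 80
  km 28 (P, w=40) → cum 120
Optimal location: km 10.

x = 10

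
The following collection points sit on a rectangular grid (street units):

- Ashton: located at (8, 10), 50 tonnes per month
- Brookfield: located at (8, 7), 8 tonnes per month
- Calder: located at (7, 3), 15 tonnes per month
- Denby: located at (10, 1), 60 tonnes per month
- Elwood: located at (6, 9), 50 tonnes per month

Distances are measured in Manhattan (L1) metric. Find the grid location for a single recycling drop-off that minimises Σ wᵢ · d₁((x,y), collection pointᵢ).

(8, 9)

Manhattan distance separates: Σwᵢ(|x−xᵢ|+|y−yᵢ|) = Σwᵢ|x−xᵢ| + Σwᵢ|y−yᵢ|, so x and y are optimised independently as 1-D weighted medians.
Total weight W = 183; half = 91.5.
x-coordinate, sorted with cumulative weight:
  x=6 (Elwood, w=50) cum 50
  x=7 (Calder, w=15) cum 65
  x=8 (Ashton, w=50) cum 115  ← median
  x=8 (Brookfield, w=8) cum 123
  x=10 (Denby, w=60) cum 183
⇒ x* = 8
y-coordinate, sorted with cumulative weight:
  y=1 (Denby, w=60) cum 60
  y=3 (Calder, w=15) cum 75
  y=7 (Brookfield, w=8) cum 83
  y=9 (Elwood, w=50) cum 133  ← median
  y=10 (Ashton, w=50) cum 183
⇒ y* = 9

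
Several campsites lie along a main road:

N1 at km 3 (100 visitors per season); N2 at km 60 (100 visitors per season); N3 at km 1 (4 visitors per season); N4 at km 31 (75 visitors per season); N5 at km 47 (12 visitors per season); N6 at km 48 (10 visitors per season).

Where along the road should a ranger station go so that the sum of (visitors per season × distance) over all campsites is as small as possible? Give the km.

For a sum of weighted absolute distances on a line, the optimum is the weighted median (not the mean). Total weight W = 301; half-weight = 150.5.
Sort by position and accumulate weight:
  km 1 (N3, w=4) → cum 4
  km 3 (N1, w=100) → cum 104
  km 31 (N4, w=75) → cum 179  ≥ 150.5 → median here
  km 47 (N5, w=12) → cum 191
  km 48 (N6, w=10) → cum 201
  km 60 (N2, w=100) → cum 301
Optimal location: km 31.

x = 31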